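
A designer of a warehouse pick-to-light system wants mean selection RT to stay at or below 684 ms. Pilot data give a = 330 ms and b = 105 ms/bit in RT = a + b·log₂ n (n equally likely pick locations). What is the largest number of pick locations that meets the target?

10

Information budget: (684 − 330)/105 = 3.3714 bits, so n ≤ 2^3.3714 = 10.349 → at most 10.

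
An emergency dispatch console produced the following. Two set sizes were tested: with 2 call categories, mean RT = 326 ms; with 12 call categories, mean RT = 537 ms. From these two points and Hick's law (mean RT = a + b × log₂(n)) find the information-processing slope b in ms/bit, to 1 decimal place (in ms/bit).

b = (RT₂ − RT₁)/(log₂ n₂ − log₂ n₁) = (537 − 326)/(3.5850 − 1) = 81.626 ms/bit.

81.6 ms/bit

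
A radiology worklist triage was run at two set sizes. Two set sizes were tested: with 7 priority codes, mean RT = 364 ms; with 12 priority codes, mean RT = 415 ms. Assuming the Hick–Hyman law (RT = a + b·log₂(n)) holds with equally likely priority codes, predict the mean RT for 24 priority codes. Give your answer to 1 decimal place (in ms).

480.6 ms

With log₂ n on the abscissa the relation is linear; from the two conditions:
  b = (415 − 364) / (log₂ 12 − log₂ 7) = 51 / (3.5850 − 2.8074) = 65.586 ms/bit
  a = 364 − 65.586 × 2.8074 = 179.877 ms
Then RT(24) = 179.877 + 65.586 × log₂ 24 = 179.877 + 65.586 × 4.5850 ≈ 480.586 ms.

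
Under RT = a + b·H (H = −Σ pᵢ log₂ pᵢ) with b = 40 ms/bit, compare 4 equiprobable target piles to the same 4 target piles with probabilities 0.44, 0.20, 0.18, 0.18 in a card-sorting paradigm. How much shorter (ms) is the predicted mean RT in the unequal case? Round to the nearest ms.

5 ms

Equiprobable entropy H₀ = log₂ 4 = 2.0000 bits.
Skewed entropy H = −Σ pᵢ log₂ pᵢ = 1.8761 bits.
ΔRT = b·(H₀ − H) = 40 × 0.1239 = 4.95 ms.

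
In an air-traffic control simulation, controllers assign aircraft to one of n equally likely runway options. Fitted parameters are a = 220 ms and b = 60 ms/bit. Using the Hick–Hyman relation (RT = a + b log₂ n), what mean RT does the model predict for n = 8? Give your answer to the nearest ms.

log₂(8) = 3 bits, so RT = 220 + 60 × 3 ≈ 400.000 ms.

400 ms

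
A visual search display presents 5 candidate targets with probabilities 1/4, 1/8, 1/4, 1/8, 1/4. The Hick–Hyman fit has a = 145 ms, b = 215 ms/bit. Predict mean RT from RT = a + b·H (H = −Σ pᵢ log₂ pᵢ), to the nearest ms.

H = −Σ pᵢ log₂ pᵢ = 0.25·2 + 0.125·3 + 0.25·2 + 0.125·3 + 0.25·2 = 2.250 bits.
RT = 145 + 215 × 2.250 = 628.75 ms.

629 ms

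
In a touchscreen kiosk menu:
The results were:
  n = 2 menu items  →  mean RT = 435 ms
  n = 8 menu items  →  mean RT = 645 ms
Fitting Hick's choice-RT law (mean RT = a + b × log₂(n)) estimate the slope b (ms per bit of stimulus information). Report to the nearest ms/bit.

The slope on a log₂ axis is (645 − 435) / (3 − 1) = 105 ms/bit.

105 ms/bit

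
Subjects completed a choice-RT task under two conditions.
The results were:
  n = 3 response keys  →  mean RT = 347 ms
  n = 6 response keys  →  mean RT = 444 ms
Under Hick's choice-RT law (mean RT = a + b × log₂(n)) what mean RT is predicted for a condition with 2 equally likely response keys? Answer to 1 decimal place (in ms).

Fit slope and intercept:
  b = (444 − 347) / (log₂ 6 − log₂ 3) = 97 / (2.5850 − 1.5850) = 97.000 ms/bit
  a = 347 − 97.000 × 1.5850 = 193.259 ms
Then RT(2) = 193.259 + 97.000 × log₂ 2 = 193.259 + 97.000 × 1 ≈ 290.259 ms.

290.3 ms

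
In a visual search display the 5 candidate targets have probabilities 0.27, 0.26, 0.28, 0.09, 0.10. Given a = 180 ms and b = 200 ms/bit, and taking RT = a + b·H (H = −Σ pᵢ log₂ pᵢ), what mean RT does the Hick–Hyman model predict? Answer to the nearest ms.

615 ms

Entropy contributions −pᵢ log₂ pᵢ: 0.5100, 0.5053, 0.5142, 0.3127, 0.3322; sum H = 2.1744 bits.
RT = a + bH = 180 + 200·2.1744 = 614.88 ms.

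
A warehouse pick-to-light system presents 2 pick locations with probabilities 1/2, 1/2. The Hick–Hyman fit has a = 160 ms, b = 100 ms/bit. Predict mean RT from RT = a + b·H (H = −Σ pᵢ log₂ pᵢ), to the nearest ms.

H = −Σ pᵢ log₂ pᵢ = 0.5·1 + 0.5·1 = 1.000 bits.
RT = 160 + 100 × 1.000 = 260.00 ms.

260 ms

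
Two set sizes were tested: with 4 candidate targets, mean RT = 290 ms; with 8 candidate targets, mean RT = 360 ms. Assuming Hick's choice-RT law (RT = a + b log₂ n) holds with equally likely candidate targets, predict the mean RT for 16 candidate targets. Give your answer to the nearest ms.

430 ms

Solve the two-equation system in a and b:
  b = (360 − 290) / (log₂ 8 − log₂ 4) = 70 / (3 − 2) = 70 ms/bit
  a = 290 − 70 × 2 = 150 ms
Then RT(16) = 150 + 70 × log₂ 16 = 150 + 70 × 4 ≈ 430.000 ms.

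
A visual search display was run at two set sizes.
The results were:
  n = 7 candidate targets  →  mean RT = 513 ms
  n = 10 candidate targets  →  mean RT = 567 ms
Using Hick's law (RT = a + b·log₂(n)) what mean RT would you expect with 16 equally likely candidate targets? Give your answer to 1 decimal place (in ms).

638.2 ms

With log₂ n on the abscissa the relation is linear; from the two conditions:
  b = (567 − 513) / (log₂ 10 − log₂ 7) = 54 / (3.3219 − 2.8074) = 104.941 ms/bit
  a = 513 − 104.941 × 2.8074 = 218.392 ms
Then RT(16) = 218.392 + 104.941 × log₂ 16 = 218.392 + 104.941 × 4 ≈ 638.158 ms.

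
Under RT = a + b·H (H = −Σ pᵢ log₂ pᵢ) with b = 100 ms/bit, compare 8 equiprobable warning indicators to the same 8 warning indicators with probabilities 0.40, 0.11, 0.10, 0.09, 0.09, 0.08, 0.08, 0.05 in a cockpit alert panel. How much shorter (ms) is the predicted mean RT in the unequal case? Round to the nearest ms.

The RT saving is b·ΔH. Equiprobable H₀ = log₂(8) = 3.0000 bits; with the given probabilities H = 2.6357 bits.
b·(H₀ − H) = 100 × (3.0000 − 2.6357) = 36.43 ms.

36 ms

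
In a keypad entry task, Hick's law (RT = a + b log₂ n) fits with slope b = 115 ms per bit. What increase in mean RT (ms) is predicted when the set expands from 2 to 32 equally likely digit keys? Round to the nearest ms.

460 ms

ΔRT = (a + b log₂ n₂) − (a + b log₂ n₁) = b·(log₂ n₂ − log₂ n₁).
log₂(32) − log₂(2) = log₂(32/2) = log₂(16) = 4.
ΔRT = 115 × 4.0000 = 460.000 ms.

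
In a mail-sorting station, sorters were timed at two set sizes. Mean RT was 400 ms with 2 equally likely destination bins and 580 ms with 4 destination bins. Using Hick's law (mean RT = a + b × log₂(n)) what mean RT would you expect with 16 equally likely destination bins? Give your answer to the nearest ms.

940 ms

Fit slope and intercept:
  b = (580 − 400) / (log₂ 4 − log₂ 2) = 180 / (2 − 1) = 180 ms/bit
  a = 400 − 180 × 1 = 220 ms
Then RT(16) = 220 + 180 × log₂ 16 = 220 + 180 × 4 ≈ 940.000 ms.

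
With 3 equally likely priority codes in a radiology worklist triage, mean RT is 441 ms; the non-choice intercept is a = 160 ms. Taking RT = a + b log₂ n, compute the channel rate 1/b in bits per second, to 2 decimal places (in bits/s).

Choice component = 441 − 160 = 281 ms over log₂(3) = 1.5850 bits.
b = 281 / 1.5850 = 177.291 ms/bit, so 1/b = 5.640 bits/s.

5.64 bits/s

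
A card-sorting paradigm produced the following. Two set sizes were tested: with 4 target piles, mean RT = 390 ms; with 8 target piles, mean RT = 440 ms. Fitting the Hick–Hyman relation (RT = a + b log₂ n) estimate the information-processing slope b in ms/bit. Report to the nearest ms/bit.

50 ms/bit

Slope: b = (440 − 390) / (log₂ 8 − log₂ 4) = 50/1.0000 = 50 ms/bit.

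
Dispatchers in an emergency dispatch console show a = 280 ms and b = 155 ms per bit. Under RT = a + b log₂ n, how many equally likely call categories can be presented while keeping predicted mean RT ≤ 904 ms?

Information budget: (904 − 280)/155 = 4.0258 bits, so n ≤ 2^4.0258 = 16.289 → at most 16.

16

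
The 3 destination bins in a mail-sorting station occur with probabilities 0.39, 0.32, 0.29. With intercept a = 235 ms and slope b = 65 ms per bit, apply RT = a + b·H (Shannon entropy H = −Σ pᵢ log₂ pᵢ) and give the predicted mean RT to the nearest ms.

337 ms

Entropy contributions −pᵢ log₂ pᵢ: 0.5298, 0.5260, 0.5179; sum H = 1.5737 bits.
RT = a + bH = 235 + 65·1.5737 = 337.29 ms.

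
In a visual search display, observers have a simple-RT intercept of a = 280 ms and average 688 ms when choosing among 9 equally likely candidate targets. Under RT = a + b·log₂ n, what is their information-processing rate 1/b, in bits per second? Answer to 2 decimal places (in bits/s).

b = (688 − 280)/log₂ 9 = 408/3.1699 = 128.710 ms per bit = 0.12871 s/bit; the reciprocal is 7.769 bits/s.

7.77 bits/s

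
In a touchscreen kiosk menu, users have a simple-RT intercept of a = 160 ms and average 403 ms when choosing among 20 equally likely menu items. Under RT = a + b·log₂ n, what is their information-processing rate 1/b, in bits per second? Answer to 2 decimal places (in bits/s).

17.79 bits/s

Choice component = 403 − 160 = 243 ms over log₂(20) = 4.3219 bits.
b = 243 / 4.3219 = 56.225 ms/bit, so 1/b = 17.786 bits/s.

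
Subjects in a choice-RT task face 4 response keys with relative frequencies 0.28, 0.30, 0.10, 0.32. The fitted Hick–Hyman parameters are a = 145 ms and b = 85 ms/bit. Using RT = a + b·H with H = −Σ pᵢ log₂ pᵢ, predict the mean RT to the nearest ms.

306 ms

H = 0.28·log₂(1/0.28) + 0.30·log₂(1/0.30) + 0.10·log₂(1/0.10) + 0.32·log₂(1/0.32) = 1.8935 bits.
RT = 145 + 85 × 1.8935 = 305.95 ms.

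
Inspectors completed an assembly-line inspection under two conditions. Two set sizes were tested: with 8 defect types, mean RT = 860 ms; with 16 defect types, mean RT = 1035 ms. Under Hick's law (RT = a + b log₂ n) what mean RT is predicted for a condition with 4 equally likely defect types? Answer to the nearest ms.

Fit slope and intercept:
  b = (1035 − 860) / (log₂ 16 − log₂ 8) = 175 / (4 − 3) = 175 ms/bit
  a = 860 − 175 × 3 = 335 ms
Then RT(4) = 335 + 175 × log₂ 4 = 335 + 175 × 2 ≈ 685.000 ms.

685 ms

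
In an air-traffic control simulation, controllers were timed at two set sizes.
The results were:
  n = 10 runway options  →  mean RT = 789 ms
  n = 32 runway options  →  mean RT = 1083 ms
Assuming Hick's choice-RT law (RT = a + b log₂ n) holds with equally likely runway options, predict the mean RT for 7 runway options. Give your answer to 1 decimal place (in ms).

Fit slope and intercept:
  b = (1083 − 789) / (log₂ 32 − log₂ 10) = 294 / (5 − 3.3219) = 175.201 ms/bit
  a = 789 − 175.201 × 3.3219 = 206.995 ms
Then RT(7) = 206.995 + 175.201 × log₂ 7 = 206.995 + 175.201 × 2.8074 ≈ 698.846 ms.

698.8 ms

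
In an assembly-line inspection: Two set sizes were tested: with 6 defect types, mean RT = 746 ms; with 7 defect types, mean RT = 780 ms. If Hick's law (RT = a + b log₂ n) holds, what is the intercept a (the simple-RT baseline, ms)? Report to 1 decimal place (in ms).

Slope: b = (780 − 746) / (log₂ 7 − log₂ 6) = 34/0.2224 = 152.883 ms/bit.
a = RT₁ − b·log₂ n₁ = 746 − 152.883 × 2.5850 = 350.803 ms.

350.8 ms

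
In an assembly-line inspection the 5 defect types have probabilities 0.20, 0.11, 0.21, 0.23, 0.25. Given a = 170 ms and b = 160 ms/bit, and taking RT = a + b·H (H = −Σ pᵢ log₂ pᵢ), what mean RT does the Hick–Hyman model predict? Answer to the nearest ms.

534 ms

Entropy contributions −pᵢ log₂ pᵢ: 0.4644, 0.3503, 0.4728, 0.4877, 0.5000; sum H = 2.2752 bits.
RT = a + bH = 170 + 160·2.2752 = 534.03 ms.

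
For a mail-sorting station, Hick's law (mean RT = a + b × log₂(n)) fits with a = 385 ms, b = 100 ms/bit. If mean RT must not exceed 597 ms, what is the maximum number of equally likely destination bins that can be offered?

Set 385 + 100·log₂ n ≤ 597 → log₂ n ≤ (597 − 385)/100 = 2.1200.
So n ≤ 2^2.1200 = 4.347; the largest integer n is 4.

4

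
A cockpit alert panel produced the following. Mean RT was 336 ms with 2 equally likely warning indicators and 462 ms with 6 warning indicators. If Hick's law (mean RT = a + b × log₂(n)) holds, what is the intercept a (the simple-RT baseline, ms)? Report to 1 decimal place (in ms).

The slope on a log₂ axis is (462 − 336) / (2.5850 − 1) = 79.497 ms/bit.
a = RT₁ − b·log₂ n₁ = 336 − 79.497 × 1 = 256.503 ms.

256.5 ms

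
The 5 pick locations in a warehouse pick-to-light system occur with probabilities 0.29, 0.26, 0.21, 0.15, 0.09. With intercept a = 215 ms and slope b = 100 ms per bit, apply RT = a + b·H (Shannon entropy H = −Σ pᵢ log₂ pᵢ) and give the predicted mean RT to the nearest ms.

H = 0.29·log₂(1/0.29) + 0.26·log₂(1/0.26) + 0.21·log₂(1/0.21) + 0.15·log₂(1/0.15) + 0.09·log₂(1/0.09) = 2.2192 bits.
RT = 215 + 100 × 2.2192 = 436.92 ms.

437 ms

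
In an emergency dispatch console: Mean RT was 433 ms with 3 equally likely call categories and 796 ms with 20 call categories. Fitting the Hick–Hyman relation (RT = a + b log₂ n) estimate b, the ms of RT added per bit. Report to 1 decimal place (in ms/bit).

b = (RT₂ − RT₁)/(log₂ n₂ − log₂ n₁) = (796 − 433)/(4.3219 − 1.5850) = 132.629 ms/bit.

132.6 ms/bit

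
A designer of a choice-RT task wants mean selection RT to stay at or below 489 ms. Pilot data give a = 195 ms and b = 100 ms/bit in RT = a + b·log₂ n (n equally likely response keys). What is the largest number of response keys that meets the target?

Information budget: (489 − 195)/100 = 2.9400 bits, so n ≤ 2^2.9400 = 7.674 → at most 7.

7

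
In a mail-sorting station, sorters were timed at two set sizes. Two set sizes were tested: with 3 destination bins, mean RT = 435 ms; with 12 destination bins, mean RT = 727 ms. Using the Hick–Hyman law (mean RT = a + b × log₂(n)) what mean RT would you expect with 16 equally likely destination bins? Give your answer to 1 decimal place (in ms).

787.6 ms

RT is linear in log₂ n, so two points fix the line:
  b = (727 − 435) / (log₂ 12 − log₂ 3) = 292 / (3.5850 − 1.5850) = 146.000 ms/bit
  a = 435 − 146.000 × 1.5850 = 203.595 ms
Then RT(16) = 203.595 + 146.000 × log₂ 16 = 203.595 + 146.000 × 4 ≈ 787.595 ms.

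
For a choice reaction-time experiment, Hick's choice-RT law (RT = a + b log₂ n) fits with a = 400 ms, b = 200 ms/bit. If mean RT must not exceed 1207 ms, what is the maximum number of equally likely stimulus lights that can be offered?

16

200·log₂ n ≤ 1207 − 400 = 807, giving log₂ n ≤ 4.0350 and n ≤ 16.393. The largest whole number is 16.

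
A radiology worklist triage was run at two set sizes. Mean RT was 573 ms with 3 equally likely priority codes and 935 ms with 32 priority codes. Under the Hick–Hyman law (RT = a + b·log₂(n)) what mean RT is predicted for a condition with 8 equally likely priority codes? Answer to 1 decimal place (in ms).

723.0 ms

Solve the two-equation system in a and b:
  b = (935 − 573) / (log₂ 32 − log₂ 3) = 362 / (5 − 1.5850) = 106.002 ms/bit
  a = 573 − 106.002 × 1.5850 = 404.991 ms
Then RT(8) = 404.991 + 106.002 × log₂ 8 = 404.991 + 106.002 × 3 ≈ 722.996 ms.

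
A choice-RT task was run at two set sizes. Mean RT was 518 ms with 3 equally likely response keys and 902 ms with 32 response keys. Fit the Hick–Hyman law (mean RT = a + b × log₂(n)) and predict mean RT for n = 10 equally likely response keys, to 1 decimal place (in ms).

RT is linear in log₂ n, so two points fix the line:
  b = (902 − 518) / (log₂ 32 − log₂ 3) = 384 / (5 − 1.5850) = 112.444 ms/bit
  a = 518 − 112.444 × 1.5850 = 339.781 ms
Then RT(10) = 339.781 + 112.444 × log₂ 10 = 339.781 + 112.444 × 3.3219 ≈ 713.311 ms.

713.3 ms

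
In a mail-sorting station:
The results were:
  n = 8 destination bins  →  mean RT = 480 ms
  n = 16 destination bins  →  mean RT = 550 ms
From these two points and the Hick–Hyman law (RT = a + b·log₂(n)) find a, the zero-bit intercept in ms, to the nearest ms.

270 ms

b = (RT₂ − RT₁)/(log₂ n₂ − log₂ n₁) = (550 − 480)/(4 − 3) = 70 ms/bit.
a = RT₁ − b·log₂ n₁ = 480 − 70 × 3 = 270.000 ms.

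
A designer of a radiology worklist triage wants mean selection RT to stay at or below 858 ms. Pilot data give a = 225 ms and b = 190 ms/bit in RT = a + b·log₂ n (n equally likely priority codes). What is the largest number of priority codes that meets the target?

190·log₂ n ≤ 858 − 225 = 633, giving log₂ n ≤ 3.3316 and n ≤ 10.067. The largest whole number is 10.

10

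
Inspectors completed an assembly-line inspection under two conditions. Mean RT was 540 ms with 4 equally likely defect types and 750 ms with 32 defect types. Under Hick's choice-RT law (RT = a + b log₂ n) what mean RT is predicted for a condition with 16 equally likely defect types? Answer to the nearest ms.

With log₂ n on the abscissa the relation is linear; from the two conditions:
  b = (750 − 540) / (log₂ 32 − log₂ 4) = 210 / (5 − 2) = 70 ms/bit
  a = 540 − 70 × 2 = 400 ms
Then RT(16) = 400 + 70 × log₂ 16 = 400 + 70 × 4 ≈ 680.000 ms.

680 ms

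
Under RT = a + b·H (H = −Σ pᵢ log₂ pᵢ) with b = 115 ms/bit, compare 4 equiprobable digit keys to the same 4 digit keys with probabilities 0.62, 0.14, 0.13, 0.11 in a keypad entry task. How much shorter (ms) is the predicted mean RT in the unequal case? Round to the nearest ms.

51 ms

Equiprobable entropy H₀ = log₂ 4 = 2.0000 bits.
Skewed entropy H = −Σ pᵢ log₂ pᵢ = 1.5576 bits.
ΔRT = b·(H₀ − H) = 115 × 0.4424 = 50.87 ms.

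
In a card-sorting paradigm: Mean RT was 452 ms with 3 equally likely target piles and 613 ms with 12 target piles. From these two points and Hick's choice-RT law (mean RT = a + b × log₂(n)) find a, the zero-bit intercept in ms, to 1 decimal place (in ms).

324.4 ms

The slope on a log₂ axis is (613 − 452) / (3.5850 − 1.5850) = 80.500 ms/bit.
a = RT₁ − b·log₂ n₁ = 452 − 80.500 × 1.5850 = 324.411 ms.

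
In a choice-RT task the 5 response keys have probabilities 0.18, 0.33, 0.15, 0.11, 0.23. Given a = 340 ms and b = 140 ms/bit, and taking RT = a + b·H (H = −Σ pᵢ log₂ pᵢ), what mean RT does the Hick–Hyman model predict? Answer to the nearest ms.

H = 0.18·log₂(1/0.18) + 0.33·log₂(1/0.33) + 0.15·log₂(1/0.15) + 0.11·log₂(1/0.11) + 0.23·log₂(1/0.23) = 2.2216 bits.
RT = 340 + 140 × 2.2216 = 651.03 ms.

651 ms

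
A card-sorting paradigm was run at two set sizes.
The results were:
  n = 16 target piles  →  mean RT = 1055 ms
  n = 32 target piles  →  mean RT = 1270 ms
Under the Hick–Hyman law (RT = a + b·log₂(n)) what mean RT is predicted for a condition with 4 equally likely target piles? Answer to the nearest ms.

625 ms

With log₂ n on the abscissa the relation is linear; from the two conditions:
  b = (1270 − 1055) / (log₂ 32 − log₂ 16) = 215 / (5 − 4) = 215 ms/bit
  a = 1055 − 215 × 4 = 195 ms
Then RT(4) = 195 + 215 × log₂ 4 = 195 + 215 × 2 ≈ 625.000 ms.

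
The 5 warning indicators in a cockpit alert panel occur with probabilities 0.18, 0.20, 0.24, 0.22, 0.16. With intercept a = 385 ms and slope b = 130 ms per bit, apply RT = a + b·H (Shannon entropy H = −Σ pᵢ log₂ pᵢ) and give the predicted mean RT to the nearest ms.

Entropy contributions −pᵢ log₂ pᵢ: 0.4453, 0.4644, 0.4941, 0.4806, 0.4230; sum H = 2.3074 bits.
RT = a + bH = 385 + 130·2.3074 = 684.96 ms.

685 ms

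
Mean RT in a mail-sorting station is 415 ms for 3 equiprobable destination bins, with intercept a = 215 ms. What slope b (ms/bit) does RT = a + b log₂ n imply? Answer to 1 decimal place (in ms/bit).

3 alternatives carry log₂ 3 = 1.5850 bits; the choice cost is 415 − 215 = 200 ms, so b = 200/1.5850 = 126.186 ms/bit.

126.2 ms/bit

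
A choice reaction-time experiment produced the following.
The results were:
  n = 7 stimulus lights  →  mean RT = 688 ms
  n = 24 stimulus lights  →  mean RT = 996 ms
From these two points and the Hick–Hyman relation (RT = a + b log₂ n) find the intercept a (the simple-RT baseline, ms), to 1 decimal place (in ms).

201.6 ms

Slope: b = (996 − 688) / (log₂ 24 − log₂ 7) = 308/1.7776 = 173.267 ms/bit.
Intercept: a = 688 − 173.267·log₂(7) = 201.579 ms.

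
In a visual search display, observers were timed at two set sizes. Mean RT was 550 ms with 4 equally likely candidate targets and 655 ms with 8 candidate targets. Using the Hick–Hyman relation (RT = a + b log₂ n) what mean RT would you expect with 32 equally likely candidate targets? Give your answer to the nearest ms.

865 ms

RT is linear in log₂ n, so two points fix the line:
  b = (655 − 550) / (log₂ 8 − log₂ 4) = 105 / (3 − 2) = 105 ms/bit
  a = 550 − 105 × 2 = 340 ms
Then RT(32) = 340 + 105 × log₂ 32 = 340 + 105 × 5 ≈ 865.000 ms.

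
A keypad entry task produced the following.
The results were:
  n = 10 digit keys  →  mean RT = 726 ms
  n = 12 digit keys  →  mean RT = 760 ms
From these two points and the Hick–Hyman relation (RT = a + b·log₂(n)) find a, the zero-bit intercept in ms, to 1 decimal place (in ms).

296.6 ms

The slope on a log₂ axis is (760 − 726) / (3.5850 − 3.3219) = 129.261 ms/bit.
a = RT₁ − b·log₂ n₁ = 726 − 129.261 × 3.3219 = 296.605 ms.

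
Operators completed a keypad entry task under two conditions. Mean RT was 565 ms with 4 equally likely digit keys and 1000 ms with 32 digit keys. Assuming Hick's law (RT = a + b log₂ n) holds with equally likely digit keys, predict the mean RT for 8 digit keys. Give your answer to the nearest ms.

710 ms

Solve the two-equation system in a and b:
  b = (1000 − 565) / (log₂ 32 − log₂ 4) = 435 / (5 − 2) = 145 ms/bit
  a = 565 − 145 × 2 = 275 ms
Then RT(8) = 275 + 145 × log₂ 8 = 275 + 145 × 3 ≈ 710.000 ms.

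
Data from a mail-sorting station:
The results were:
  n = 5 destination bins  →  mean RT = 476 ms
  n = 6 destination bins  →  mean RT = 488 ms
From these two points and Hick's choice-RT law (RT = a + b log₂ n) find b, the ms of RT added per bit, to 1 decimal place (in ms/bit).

Slope: b = (488 − 476) / (log₂ 6 − log₂ 5) = 12/0.2630 = 45.621 ms/bit.

45.6 ms/bit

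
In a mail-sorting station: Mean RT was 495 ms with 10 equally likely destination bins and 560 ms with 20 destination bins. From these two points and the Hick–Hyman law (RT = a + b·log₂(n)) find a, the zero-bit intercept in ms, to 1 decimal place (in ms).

The slope on a log₂ axis is (560 − 495) / (4.3219 − 3.3219) = 65.000 ms/bit.
a = RT₁ − b·log₂ n₁ = 495 − 65.000 × 3.3219 = 279.075 ms.

279.1 ms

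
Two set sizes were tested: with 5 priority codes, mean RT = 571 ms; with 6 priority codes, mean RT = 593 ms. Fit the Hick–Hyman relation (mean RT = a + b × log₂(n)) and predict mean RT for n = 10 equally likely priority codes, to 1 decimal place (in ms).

654.6 ms

Fit slope and intercept:
  b = (593 − 571) / (log₂ 6 − log₂ 5) = 22 / (2.5850 − 2.3219) = 83.639 ms/bit
  a = 571 − 83.639 × 2.3219 = 376.796 ms
Then RT(10) = 376.796 + 83.639 × log₂ 10 = 376.796 + 83.639 × 3.3219 ≈ 654.639 ms.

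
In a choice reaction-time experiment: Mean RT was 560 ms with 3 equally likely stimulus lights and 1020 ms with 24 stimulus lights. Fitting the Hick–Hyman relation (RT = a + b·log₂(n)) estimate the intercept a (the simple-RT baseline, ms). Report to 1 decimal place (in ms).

317.0 ms

b = (RT₂ − RT₁)/(log₂ n₂ − log₂ n₁) = (1020 − 560)/(4.5850 − 1.5850) = 153.333 ms/bit.
a = RT₁ − b·log₂ n₁ = 560 − 153.333 × 1.5850 = 316.972 ms.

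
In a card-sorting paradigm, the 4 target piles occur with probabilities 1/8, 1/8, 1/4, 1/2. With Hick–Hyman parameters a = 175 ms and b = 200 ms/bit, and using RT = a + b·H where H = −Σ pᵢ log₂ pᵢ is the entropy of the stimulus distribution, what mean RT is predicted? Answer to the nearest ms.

525 ms

H = −Σ pᵢ log₂ pᵢ = 0.125·3 + 0.125·3 + 0.25·2 + 0.5·1 = 1.750 bits.
RT = 175 + 200 × 1.750 = 525.00 ms.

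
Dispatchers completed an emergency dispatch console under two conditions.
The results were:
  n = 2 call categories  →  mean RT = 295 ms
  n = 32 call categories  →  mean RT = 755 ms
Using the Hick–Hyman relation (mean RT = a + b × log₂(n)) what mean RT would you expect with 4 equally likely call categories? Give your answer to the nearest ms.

Solve the two-equation system in a and b:
  b = (755 − 295) / (log₂ 32 − log₂ 2) = 460 / (5 − 1) = 115 ms/bit
  a = 295 − 115 × 1 = 180 ms
Then RT(4) = 180 + 115 × log₂ 4 = 180 + 115 × 2 ≈ 410.000 ms.

410 ms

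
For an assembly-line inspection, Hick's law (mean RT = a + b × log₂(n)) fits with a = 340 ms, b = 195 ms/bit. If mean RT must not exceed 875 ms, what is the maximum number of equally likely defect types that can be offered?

Information budget: (875 − 340)/195 = 2.7436 bits, so n ≤ 2^2.7436 = 6.697 → at most 6.

6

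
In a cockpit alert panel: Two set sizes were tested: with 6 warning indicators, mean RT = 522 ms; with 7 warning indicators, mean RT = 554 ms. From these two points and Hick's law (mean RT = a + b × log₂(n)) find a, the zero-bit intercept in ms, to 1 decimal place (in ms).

The slope on a log₂ axis is (554 − 522) / (2.8074 − 2.5850) = 143.890 ms/bit.
Intercept: a = 522 − 143.890·log₂(6) = 150.050 ms.

150.1 ms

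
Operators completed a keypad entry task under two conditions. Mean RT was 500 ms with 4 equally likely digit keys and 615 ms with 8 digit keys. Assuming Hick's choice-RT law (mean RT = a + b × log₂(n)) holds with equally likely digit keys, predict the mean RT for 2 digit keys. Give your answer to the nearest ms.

385 ms

Solve the two-equation system in a and b:
  b = (615 − 500) / (log₂ 8 − log₂ 4) = 115 / (3 − 2) = 115 ms/bit
  a = 500 − 115 × 2 = 270 ms
Then RT(2) = 270 + 115 × log₂ 2 = 270 + 115 × 1 ≈ 385.000 ms.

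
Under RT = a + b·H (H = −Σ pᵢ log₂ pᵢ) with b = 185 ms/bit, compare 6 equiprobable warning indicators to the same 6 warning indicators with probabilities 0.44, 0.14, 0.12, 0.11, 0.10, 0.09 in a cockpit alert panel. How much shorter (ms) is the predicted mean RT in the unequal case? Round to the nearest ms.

The RT saving is b·ΔH. Equiprobable H₀ = log₂(6) = 2.5850 bits; with the given probabilities H = 2.2805 bits.
b·(H₀ − H) = 185 × (2.5850 − 2.2805) = 56.33 ms.

56 ms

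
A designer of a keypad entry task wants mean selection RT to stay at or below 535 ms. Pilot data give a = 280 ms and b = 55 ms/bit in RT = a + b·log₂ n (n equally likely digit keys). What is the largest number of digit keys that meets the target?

24

55·log₂ n ≤ 535 − 280 = 255, giving log₂ n ≤ 4.6364 and n ≤ 24.871. The largest whole number is 24.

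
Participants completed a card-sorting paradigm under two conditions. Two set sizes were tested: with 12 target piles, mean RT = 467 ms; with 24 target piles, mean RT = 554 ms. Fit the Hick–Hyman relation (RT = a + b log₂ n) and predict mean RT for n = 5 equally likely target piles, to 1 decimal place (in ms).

Fit slope and intercept:
  b = (554 − 467) / (log₂ 24 − log₂ 12) = 87 / (4.5850 − 3.5850) = 87.000 ms/bit
  a = 467 − 87.000 × 3.5850 = 155.108 ms
Then RT(5) = 155.108 + 87.000 × log₂ 5 = 155.108 + 87.000 × 2.3219 ≈ 357.116 ms.

357.1 ms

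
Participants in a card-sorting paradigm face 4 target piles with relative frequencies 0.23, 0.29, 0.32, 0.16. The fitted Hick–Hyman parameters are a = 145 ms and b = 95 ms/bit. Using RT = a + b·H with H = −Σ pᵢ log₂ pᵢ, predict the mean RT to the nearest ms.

Entropy contributions −pᵢ log₂ pᵢ: 0.4877, 0.5179, 0.5260, 0.4230; sum H = 1.9546 bits.
RT = a + bH = 145 + 95·1.9546 = 330.69 ms.

331 ms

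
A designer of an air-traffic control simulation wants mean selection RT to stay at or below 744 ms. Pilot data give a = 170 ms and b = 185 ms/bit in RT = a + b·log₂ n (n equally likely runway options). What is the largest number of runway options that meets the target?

8

Set 170 + 185·log₂ n ≤ 744 → log₂ n ≤ (744 − 170)/185 = 3.1027.
So n ≤ 2^3.1027 = 8.590; the largest integer n is 8.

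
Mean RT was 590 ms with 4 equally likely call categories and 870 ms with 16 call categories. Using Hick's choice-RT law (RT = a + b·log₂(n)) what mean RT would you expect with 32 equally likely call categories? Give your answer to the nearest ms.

Solve the two-equation system in a and b:
  b = (870 − 590) / (log₂ 16 − log₂ 4) = 280 / (4 − 2) = 140 ms/bit
  a = 590 − 140 × 2 = 310 ms
Then RT(32) = 310 + 140 × log₂ 32 = 310 + 140 × 5 ≈ 1010.000 ms.

1010 ms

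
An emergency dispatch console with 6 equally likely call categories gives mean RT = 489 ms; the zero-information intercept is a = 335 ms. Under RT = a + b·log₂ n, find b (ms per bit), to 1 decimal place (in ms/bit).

b = (489 − 335) / log₂(6) = 154 / 2.5850 = 59.575 ms/bit.

59.6 ms/bit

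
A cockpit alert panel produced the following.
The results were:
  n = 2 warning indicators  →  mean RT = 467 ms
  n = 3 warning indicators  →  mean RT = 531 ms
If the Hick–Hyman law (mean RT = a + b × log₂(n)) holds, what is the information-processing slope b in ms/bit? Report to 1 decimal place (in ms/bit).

109.4 ms/bit

Slope: b = (531 − 467) / (log₂ 3 − log₂ 2) = 64/0.5850 = 109.409 ms/bit.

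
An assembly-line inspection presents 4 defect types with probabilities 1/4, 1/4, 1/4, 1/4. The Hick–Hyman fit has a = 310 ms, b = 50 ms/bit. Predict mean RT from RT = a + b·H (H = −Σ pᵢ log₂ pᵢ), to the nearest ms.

H = −Σ pᵢ log₂ pᵢ = 0.25·2 + 0.25·2 + 0.25·2 + 0.25·2 = 2.000 bits.
RT = 310 + 50 × 2.000 = 410.00 ms.

410 ms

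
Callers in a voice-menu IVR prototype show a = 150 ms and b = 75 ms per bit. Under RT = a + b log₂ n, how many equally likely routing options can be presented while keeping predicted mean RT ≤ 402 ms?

75·log₂ n ≤ 402 − 150 = 252, giving log₂ n ≤ 3.3600 and n ≤ 10.267. The largest whole number is 10.

10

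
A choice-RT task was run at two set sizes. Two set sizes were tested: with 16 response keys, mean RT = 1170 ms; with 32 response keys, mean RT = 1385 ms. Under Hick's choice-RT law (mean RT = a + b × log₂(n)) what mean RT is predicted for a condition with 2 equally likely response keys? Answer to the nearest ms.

525 ms

RT is linear in log₂ n, so two points fix the line:
  b = (1385 − 1170) / (log₂ 32 − log₂ 16) = 215 / (5 − 4) = 215 ms/bit
  a = 1170 − 215 × 4 = 310 ms
Then RT(2) = 310 + 215 × log₂ 2 = 310 + 215 × 1 ≈ 525.000 ms.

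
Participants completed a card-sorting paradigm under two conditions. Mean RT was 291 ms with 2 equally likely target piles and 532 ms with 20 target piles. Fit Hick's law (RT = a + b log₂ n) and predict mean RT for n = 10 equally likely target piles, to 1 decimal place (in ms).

With log₂ n on the abscissa the relation is linear; from the two conditions:
  b = (532 − 291) / (log₂ 20 − log₂ 2) = 241 / (4.3219 − 1) = 72.548 ms/bit
  a = 291 − 72.548 × 1 = 218.452 ms
Then RT(10) = 218.452 + 72.548 × log₂ 10 = 218.452 + 72.548 × 3.3219 ≈ 459.452 ms.

459.5 ms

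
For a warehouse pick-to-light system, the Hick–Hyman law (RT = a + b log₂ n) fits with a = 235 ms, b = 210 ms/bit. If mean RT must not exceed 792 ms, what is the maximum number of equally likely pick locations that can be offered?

210·log₂ n ≤ 792 − 235 = 557, giving log₂ n ≤ 2.6524 and n ≤ 6.287. The largest whole number is 6.

6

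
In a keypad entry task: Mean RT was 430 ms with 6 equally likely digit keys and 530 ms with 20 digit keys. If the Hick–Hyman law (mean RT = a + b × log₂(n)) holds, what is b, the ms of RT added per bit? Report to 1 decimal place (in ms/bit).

57.6 ms/bit

The slope on a log₂ axis is (530 − 430) / (4.3219 − 2.5850) = 57.572 ms/bit.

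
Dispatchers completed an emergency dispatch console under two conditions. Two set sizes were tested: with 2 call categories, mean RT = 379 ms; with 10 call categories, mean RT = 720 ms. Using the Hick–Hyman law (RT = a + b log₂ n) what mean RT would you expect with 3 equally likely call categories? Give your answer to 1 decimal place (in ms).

Solve the two-equation system in a and b:
  b = (720 − 379) / (log₂ 10 − log₂ 2) = 341 / (3.3219 − 1) = 146.861 ms/bit
  a = 379 − 146.861 × 1 = 232.139 ms
Then RT(3) = 232.139 + 146.861 × log₂ 3 = 232.139 + 146.861 × 1.5850 ≈ 464.908 ms.

464.9 ms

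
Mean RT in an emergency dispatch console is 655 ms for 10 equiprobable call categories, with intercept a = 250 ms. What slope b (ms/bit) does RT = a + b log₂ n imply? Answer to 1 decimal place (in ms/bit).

10 alternatives carry log₂ 10 = 3.3219 bits; the choice cost is 655 − 250 = 405 ms, so b = 405/3.3219 = 121.917 ms/bit.

121.9 ms/bit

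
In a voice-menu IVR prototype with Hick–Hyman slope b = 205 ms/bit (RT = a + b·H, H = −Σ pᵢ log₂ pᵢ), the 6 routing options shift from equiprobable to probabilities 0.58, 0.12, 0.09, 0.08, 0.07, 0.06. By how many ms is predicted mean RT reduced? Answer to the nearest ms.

132 ms

The RT saving is b·ΔH. Equiprobable H₀ = log₂(6) = 2.5850 bits; with the given probabilities H = 1.9391 bits.
b·(H₀ − H) = 205 × (2.5850 − 1.9391) = 132.40 ms.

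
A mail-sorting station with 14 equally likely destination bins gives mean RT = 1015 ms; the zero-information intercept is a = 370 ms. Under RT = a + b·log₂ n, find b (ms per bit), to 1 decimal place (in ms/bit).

log₂(14) = 3.8074 bits.
b = (RT − a)/log₂ n = (1015 − 370) / 3.8074 = 169.409 ms/bit.

169.4 ms/bit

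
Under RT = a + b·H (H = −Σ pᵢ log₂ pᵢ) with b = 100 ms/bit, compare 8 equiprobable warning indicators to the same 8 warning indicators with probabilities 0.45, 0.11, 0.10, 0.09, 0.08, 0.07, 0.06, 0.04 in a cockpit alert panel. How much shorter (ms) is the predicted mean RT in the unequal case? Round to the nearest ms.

50 ms

The RT saving is b·ΔH. Equiprobable H₀ = log₂(8) = 3.0000 bits; with the given probabilities H = 2.5029 bits.
b·(H₀ − H) = 100 × (3.0000 − 2.5029) = 49.71 ms.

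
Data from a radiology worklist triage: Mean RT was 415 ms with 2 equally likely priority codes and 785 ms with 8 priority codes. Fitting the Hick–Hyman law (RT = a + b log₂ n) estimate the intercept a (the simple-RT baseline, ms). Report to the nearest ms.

230 ms

b = (RT₂ − RT₁)/(log₂ n₂ − log₂ n₁) = (785 − 415)/(3 − 1) = 185 ms/bit.
a = RT₁ − b·log₂ n₁ = 415 − 185 × 1 = 230.000 ms.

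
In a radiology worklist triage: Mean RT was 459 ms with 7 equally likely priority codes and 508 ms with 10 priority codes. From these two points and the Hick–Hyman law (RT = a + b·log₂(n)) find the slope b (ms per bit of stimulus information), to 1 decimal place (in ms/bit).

The slope on a log₂ axis is (508 − 459) / (3.3219 − 2.8074) = 95.225 ms/bit.

95.2 ms/bit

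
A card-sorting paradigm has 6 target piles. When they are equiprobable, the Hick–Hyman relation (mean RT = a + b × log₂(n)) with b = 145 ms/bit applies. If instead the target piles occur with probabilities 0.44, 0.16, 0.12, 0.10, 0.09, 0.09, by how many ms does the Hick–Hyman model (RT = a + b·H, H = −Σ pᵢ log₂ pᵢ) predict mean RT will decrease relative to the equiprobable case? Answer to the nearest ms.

46 ms

The RT saving is b·ΔH. Equiprobable H₀ = log₂(6) = 2.5850 bits; with the given probabilities H = 2.2687 bits.
b·(H₀ − H) = 145 × (2.5850 − 2.2687) = 45.85 ms.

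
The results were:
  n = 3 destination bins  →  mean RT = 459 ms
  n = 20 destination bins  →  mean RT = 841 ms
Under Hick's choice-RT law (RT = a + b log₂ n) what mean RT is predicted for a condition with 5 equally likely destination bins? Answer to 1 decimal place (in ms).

RT is linear in log₂ n, so two points fix the line:
  b = (841 − 459) / (log₂ 20 − log₂ 3) = 382 / (4.3219 − 1.5850) = 139.571 ms/bit
  a = 459 − 139.571 × 1.5850 = 237.786 ms
Then RT(5) = 237.786 + 139.571 × log₂ 5 = 237.786 + 139.571 × 2.3219 ≈ 561.859 ms.

561.9 ms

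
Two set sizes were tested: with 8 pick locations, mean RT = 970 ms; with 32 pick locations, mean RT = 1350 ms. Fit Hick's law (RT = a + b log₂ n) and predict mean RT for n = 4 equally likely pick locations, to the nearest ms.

RT is linear in log₂ n, so two points fix the line:
  b = (1350 − 970) / (log₂ 32 − log₂ 8) = 380 / (5 − 3) = 190 ms/bit
  a = 970 − 190 × 3 = 400 ms
Then RT(4) = 400 + 190 × log₂ 4 = 400 + 190 × 2 ≈ 780.000 ms.

780 ms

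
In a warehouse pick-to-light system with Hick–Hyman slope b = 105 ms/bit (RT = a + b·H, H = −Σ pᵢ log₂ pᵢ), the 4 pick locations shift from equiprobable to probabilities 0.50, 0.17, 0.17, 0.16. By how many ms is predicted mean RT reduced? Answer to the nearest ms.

22 ms

The RT saving is b·ΔH. Equiprobable H₀ = log₂(4) = 2.0000 bits; with the given probabilities H = 1.7922 bits.
b·(H₀ − H) = 105 × (2.0000 − 1.7922) = 21.82 ms.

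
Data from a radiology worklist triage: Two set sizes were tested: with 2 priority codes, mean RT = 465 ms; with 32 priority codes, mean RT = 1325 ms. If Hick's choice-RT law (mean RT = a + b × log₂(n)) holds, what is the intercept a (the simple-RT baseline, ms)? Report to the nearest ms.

250 ms

The slope on a log₂ axis is (1325 − 465) / (5 − 1) = 215 ms/bit.
a = RT₁ − b·log₂ n₁ = 465 − 215 × 1 = 250.000 ms.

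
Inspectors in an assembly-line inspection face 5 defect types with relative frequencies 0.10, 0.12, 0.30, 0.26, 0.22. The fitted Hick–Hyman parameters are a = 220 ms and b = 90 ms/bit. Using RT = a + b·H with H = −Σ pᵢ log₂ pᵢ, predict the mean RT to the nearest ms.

419 ms

Entropy contributions −pᵢ log₂ pᵢ: 0.3322, 0.3671, 0.5211, 0.5053, 0.4806; sum H = 2.2062 bits.
RT = a + bH = 220 + 90·2.2062 = 418.56 ms.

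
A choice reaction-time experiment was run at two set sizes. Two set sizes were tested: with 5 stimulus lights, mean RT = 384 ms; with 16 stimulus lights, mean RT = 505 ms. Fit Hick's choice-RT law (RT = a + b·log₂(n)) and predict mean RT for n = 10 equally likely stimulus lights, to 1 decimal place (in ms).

456.1 ms

Fit slope and intercept:
  b = (505 − 384) / (log₂ 16 − log₂ 5) = 121 / (4 − 2.3219) = 72.107 ms/bit
  a = 384 − 72.107 × 2.3219 = 216.574 ms
Then RT(10) = 216.574 + 72.107 × log₂ 10 = 216.574 + 72.107 × 3.3219 ≈ 456.107 ms.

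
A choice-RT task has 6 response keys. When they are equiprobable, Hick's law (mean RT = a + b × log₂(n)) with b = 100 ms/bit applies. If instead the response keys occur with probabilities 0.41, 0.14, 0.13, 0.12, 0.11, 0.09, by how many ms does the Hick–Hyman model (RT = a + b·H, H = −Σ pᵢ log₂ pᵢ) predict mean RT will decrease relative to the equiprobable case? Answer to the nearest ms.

Equiprobable entropy H₀ = log₂ 6 = 2.5850 bits.
Skewed entropy H = −Σ pᵢ log₂ pᵢ = 2.3371 bits.
ΔRT = b·(H₀ − H) = 100 × 0.2478 = 24.78 ms.

25 ms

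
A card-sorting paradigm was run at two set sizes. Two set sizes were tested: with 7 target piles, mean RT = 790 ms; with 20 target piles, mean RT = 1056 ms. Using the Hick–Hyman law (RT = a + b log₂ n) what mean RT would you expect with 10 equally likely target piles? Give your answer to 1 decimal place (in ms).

880.4 ms

With log₂ n on the abscissa the relation is linear; from the two conditions:
  b = (1056 − 790) / (log₂ 20 − log₂ 7) = 266 / (4.3219 − 2.8074) = 175.627 ms/bit
  a = 790 − 175.627 × 2.8074 = 296.953 ms
Then RT(10) = 296.953 + 175.627 × log₂ 10 = 296.953 + 175.627 × 3.3219 ≈ 880.373 ms.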